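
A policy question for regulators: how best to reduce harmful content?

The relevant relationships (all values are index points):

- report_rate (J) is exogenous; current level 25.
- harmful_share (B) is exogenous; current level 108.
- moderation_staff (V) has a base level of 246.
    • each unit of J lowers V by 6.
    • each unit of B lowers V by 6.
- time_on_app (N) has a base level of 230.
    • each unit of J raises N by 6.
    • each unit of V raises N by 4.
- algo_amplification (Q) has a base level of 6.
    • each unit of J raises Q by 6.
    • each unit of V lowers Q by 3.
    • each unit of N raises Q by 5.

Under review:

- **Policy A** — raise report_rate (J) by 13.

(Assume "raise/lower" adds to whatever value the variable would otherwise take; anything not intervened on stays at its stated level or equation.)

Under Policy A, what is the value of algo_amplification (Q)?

Policy A (J + 13):
  J = 25 + 13 = 38
  B = 108
  V = 246 − 6·38 − 6·108 = -630
  N = 230 + 6·38 + 4·(-630) = -2062
  Q = 6 + 6·38 − 3·(-630) + 5·(-2062) = -8186

-8186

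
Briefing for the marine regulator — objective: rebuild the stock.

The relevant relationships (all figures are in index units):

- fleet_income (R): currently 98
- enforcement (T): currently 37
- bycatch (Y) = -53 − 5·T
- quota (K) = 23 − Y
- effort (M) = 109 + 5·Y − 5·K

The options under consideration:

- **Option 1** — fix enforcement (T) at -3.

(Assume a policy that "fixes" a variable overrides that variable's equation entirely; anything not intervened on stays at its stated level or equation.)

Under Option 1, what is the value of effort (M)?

Option 1 (T := -3):
  T = -3
  Y = -53 − 5·(-3) = -38
  K = 23 − (-38) = 61
  M = 109 + 5·(-38) − 5·61 = -386

-386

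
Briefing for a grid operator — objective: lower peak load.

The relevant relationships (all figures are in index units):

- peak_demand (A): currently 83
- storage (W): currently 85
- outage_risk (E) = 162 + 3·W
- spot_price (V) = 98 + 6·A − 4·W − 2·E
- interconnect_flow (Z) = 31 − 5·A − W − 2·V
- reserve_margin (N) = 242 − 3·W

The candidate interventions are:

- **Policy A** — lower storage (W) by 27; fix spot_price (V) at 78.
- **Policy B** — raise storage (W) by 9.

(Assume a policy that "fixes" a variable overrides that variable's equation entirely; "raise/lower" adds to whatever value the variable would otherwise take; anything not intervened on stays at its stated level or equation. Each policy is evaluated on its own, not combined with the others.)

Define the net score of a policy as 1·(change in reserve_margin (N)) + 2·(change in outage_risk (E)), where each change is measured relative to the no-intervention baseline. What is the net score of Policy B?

Baseline:
  W = 85
  E = 162 + 3·85 = 417
  N = 242 − 3·85 = -13
Policy B (W + 9):
  W = 85 + 9 = 94
  E = 162 + 3·94 = 444
  N = 242 − 3·94 = -40
ΔN = -40 − (-13) = -27; ΔE = 444 − 417 = 27
Score = 1·(-27) + 2·27 = 27

27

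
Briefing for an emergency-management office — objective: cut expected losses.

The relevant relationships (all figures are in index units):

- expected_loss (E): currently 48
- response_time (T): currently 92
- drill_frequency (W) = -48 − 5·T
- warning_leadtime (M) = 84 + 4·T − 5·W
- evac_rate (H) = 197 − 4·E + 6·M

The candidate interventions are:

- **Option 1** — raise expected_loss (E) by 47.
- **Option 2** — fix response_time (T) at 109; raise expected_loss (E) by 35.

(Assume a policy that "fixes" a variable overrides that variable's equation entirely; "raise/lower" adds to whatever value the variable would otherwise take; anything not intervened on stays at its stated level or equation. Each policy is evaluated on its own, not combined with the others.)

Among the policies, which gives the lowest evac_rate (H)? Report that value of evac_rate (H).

17769

Option 1 (E + 47):
  E = 48 + 47 = 95
  T = 92
  W = -48 − 5·92 = -508
  M = 84 + 4·92 − 5·(-508) = 2992
  H = 197 − 4·95 + 6·2992 = 17769
Option 2 (T := 109, E + 35):
  E = 48 + 35 = 83
  T = 109
  W = -48 − 5·109 = -593
  M = 84 + 4·109 − 5·(-593) = 3485
  H = 197 − 4·83 + 6·3485 = 20775
Comparing — Option 1: H=17769, Option 2: H=20775. Lowest is 17769 (Option 1).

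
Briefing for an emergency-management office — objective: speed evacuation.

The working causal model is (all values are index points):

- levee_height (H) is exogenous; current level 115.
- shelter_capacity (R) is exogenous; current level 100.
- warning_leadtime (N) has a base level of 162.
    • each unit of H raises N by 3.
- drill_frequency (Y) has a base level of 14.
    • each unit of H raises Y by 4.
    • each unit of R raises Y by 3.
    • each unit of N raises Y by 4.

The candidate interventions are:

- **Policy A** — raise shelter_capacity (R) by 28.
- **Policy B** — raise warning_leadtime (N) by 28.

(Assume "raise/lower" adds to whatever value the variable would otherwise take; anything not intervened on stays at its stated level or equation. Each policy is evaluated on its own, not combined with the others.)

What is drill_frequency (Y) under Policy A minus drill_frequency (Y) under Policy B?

-28

Policy A (R + 28):
  H = 115
  R = 100 + 28 = 128
  N = 162 + 3·115 = 507
  Y = 14 + 4·115 + 3·128 + 4·507 = 2886
Policy B (N + 28):
  H = 115
  R = 100
  N = 162 + 3·115 (+28 from intervention) = 535
  Y = 14 + 4·115 + 3·100 + 4·535 = 2914
Y: 2886 − 2914 = -28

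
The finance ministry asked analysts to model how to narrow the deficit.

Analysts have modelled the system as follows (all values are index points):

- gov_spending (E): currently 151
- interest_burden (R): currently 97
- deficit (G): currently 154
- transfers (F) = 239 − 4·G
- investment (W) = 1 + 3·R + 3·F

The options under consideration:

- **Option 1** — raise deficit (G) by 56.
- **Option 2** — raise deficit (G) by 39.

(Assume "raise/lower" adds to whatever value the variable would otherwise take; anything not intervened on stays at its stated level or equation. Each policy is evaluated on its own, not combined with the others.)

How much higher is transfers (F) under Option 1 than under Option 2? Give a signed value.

-68

Option 1 (G + 56):
  G = 154 + 56 = 210
  F = 239 − 4·210 = -601
Option 2 (G + 39):
  G = 154 + 39 = 193
  F = 239 − 4·193 = -533
F: -601 − (-533) = -68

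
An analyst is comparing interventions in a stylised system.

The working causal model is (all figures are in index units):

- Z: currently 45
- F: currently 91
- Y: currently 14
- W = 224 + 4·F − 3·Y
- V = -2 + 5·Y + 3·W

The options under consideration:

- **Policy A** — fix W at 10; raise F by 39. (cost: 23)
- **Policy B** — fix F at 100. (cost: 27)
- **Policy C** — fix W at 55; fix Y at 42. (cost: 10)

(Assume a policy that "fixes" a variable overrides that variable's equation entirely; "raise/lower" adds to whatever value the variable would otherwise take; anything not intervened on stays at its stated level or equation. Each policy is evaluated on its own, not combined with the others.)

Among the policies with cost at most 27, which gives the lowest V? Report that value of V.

98

Policy A (W := 10, F + 39):
  F = 91 + 39 = 130
  Y = 14
  W = 10
  V = -2 + 5·14 + 3·10 = 98
Policy B (F := 100):
  F = 100
  Y = 14
  W = 224 + 4·100 − 3·14 = 582
  V = -2 + 5·14 + 3·582 = 1814
Policy C (W := 55, Y := 42):
  F = 91
  Y = 42
  W = 55
  V = -2 + 5·42 + 3·55 = 373
Comparing — Policy A: V=98, Policy B: V=1814, Policy C: V=373. Lowest is 98 (Policy A).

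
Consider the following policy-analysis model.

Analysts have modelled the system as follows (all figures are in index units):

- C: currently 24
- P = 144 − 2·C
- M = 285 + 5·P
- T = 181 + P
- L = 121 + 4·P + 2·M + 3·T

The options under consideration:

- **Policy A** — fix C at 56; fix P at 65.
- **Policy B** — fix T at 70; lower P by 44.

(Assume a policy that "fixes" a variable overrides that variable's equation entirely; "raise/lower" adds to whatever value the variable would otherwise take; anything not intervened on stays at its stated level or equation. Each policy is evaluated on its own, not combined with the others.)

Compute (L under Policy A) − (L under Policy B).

Policy A (C := 56, P := 65):
  C = 56
  P = 65
  M = 285 + 5·65 = 610
  T = 181 + 65 = 246
  L = 121 + 4·65 + 2·610 + 3·246 = 2339
Policy B (T := 70, P − 44):
  C = 24
  P = 144 − 2·24 (−44 from intervention) = 52
  M = 285 + 5·52 = 545
  T = 70
  L = 121 + 4·52 + 2·545 + 3·70 = 1629
L: 2339 − 1629 = 710

710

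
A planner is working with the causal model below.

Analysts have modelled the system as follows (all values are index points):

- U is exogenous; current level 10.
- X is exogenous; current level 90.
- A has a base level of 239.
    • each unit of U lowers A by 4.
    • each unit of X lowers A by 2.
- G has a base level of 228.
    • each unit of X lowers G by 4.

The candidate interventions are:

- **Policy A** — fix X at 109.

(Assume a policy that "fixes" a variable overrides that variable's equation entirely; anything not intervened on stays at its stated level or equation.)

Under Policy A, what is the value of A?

Policy A (X := 109):
  U = 10
  X = 109
  A = 239 − 4·10 − 2·109 = -19

-19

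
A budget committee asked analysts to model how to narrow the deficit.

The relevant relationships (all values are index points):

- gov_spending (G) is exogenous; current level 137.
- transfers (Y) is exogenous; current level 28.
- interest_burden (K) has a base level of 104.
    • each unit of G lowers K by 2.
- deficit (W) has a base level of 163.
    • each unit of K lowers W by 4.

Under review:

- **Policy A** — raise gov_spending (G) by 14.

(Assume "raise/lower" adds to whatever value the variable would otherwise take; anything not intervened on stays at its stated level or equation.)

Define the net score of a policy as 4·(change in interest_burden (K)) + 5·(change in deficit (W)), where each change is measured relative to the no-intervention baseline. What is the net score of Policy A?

448

Baseline:
  G = 137
  K = 104 − 2·137 = -170
  W = 163 − 4·(-170) = 843
Policy A (G + 14):
  G = 137 + 14 = 151
  K = 104 − 2·151 = -198
  W = 163 − 4·(-198) = 955
ΔK = -198 − (-170) = -28; ΔW = 955 − 843 = 112
Score = 4·(-28) + 5·112 = 448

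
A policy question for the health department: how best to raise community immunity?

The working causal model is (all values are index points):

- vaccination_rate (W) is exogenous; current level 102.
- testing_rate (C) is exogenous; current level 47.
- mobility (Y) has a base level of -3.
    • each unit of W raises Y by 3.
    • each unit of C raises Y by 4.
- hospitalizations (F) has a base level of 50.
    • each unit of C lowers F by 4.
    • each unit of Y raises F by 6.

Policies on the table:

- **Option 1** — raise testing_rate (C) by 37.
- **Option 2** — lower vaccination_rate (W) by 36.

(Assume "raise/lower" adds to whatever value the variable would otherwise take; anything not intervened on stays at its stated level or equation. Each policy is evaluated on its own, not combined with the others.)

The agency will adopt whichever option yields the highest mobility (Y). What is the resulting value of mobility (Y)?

639

Option 1 (C + 37):
  W = 102
  C = 47 + 37 = 84
  Y = -3 + 3·102 + 4·84 = 639
Option 2 (W − 36):
  W = 102 − 36 = 66
  C = 47
  Y = -3 + 3·66 + 4·47 = 383
Comparing — Option 1: Y=639, Option 2: Y=383. Highest is 639 (Option 1).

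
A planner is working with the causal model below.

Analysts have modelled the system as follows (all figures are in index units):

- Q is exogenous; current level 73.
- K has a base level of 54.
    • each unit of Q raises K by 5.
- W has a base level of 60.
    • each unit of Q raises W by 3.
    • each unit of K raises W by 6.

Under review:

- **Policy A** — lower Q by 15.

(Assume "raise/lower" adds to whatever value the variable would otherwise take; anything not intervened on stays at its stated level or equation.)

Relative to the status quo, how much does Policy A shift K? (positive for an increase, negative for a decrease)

Baseline:
  Q = 73
  K = 54 + 5·73 = 419
Policy A (Q − 15):
  Q = 73 − 15 = 58
  K = 54 + 5·58 = 344
Change in K: 344 − 419 = -75

-75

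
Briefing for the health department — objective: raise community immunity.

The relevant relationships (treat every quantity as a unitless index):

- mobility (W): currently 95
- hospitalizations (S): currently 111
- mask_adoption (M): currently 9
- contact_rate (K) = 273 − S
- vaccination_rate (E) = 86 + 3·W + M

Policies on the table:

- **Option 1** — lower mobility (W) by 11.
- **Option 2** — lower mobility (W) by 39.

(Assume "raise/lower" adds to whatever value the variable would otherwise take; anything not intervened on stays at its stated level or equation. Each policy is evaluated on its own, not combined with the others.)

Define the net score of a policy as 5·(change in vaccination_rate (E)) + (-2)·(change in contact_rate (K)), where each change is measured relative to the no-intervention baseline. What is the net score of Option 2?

Baseline:
  W = 95
  S = 111
  M = 9
  K = 273 − 111 = 162
  E = 86 + 3·95 + 9 = 380
Option 2 (W − 39):
  W = 95 − 39 = 56
  S = 111
  M = 9
  K = 273 − 111 = 162
  E = 86 + 3·56 + 9 = 263
ΔE = 263 − 380 = -117; ΔK = 162 − 162 = 0
Score = 5·(-117) + (-2)·0 = -585

-585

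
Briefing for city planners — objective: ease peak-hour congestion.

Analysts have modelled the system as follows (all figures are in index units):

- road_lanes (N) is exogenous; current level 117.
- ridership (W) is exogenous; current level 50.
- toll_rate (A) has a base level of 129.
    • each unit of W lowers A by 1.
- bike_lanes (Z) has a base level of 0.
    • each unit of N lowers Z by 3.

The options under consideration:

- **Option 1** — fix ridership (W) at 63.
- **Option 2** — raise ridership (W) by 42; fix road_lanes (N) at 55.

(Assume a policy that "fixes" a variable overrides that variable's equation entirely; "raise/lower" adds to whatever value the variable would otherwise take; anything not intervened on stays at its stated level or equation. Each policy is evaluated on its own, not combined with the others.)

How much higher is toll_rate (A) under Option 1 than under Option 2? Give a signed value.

29

Option 1 (W := 63):
  W = 63
  A = 129 − 63 = 66
Option 2 (W + 42, N := 55):
  W = 50 + 42 = 92
  A = 129 − 92 = 37
A: 66 − 37 = 29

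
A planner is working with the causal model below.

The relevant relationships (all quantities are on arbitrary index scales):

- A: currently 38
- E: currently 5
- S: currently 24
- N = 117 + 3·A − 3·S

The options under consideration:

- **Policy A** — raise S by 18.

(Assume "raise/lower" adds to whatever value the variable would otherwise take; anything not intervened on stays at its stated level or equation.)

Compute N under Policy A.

105

Policy A (S + 18):
  A = 38
  S = 24 + 18 = 42
  N = 117 + 3·38 − 3·42 = 105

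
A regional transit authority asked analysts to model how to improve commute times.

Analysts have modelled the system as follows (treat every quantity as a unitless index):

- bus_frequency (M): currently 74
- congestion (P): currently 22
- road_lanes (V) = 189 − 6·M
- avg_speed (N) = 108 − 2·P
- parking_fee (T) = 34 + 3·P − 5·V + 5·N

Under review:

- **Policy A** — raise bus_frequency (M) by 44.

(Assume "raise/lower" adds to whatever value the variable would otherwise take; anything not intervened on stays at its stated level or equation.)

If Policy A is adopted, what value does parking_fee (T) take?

3015

Policy A (M + 44):
  M = 74 + 44 = 118
  P = 22
  V = 189 − 6·118 = -519
  N = 108 − 2·22 = 64
  T = 34 + 3·22 − 5·(-519) + 5·64 = 3015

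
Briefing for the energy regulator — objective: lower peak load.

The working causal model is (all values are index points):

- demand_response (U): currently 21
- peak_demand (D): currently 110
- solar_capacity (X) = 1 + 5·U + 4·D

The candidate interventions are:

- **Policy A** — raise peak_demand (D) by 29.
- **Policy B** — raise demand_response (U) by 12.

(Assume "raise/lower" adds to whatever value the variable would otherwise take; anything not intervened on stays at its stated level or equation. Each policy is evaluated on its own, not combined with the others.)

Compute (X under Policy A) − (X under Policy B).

Policy A (D + 29):
  U = 21
  D = 110 + 29 = 139
  X = 1 + 5·21 + 4·139 = 662
Policy B (U + 12):
  U = 21 + 12 = 33
  D = 110
  X = 1 + 5·33 + 4·110 = 606
X: 662 − 606 = 56

56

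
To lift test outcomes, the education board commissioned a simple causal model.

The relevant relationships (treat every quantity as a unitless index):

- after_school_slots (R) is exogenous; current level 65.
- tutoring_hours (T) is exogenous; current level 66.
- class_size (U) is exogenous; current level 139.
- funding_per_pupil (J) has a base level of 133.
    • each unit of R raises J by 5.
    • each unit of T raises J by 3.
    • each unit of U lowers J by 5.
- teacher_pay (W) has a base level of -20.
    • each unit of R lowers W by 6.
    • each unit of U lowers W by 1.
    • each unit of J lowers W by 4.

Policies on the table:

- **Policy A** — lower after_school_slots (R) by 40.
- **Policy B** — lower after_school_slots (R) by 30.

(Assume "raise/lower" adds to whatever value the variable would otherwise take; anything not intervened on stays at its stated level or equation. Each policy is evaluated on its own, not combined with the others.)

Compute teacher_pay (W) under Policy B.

Policy B (R − 30):
  R = 65 − 30 = 35
  T = 66
  U = 139
  J = 133 + 5·35 + 3·66 − 5·139 = -189
  W = -20 − 6·35 − 139 − 4·(-189) = 387

387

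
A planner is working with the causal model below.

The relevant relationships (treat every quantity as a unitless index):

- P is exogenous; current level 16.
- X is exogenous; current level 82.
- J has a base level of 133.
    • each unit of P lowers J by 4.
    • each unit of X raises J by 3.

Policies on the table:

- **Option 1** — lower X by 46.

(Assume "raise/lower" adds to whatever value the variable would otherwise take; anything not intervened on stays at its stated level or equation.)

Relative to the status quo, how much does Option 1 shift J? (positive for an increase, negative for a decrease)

Baseline:
  P = 16
  X = 82
  J = 133 − 4·16 + 3·82 = 315
Option 1 (X − 46):
  P = 16
  X = 82 − 46 = 36
  J = 133 − 4·16 + 3·36 = 177
Change in J: 177 − 315 = -138

-138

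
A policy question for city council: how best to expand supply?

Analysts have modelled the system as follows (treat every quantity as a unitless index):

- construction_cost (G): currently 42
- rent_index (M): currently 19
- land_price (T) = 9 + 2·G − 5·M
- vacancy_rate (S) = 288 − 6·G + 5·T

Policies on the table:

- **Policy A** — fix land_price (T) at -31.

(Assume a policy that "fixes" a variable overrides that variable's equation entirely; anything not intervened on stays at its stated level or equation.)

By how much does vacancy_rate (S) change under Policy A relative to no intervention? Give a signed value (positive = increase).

-145

Baseline:
  G = 42
  M = 19
  T = 9 + 2·42 − 5·19 = -2
  S = 288 − 6·42 + 5·(-2) = 26
Policy A (T := -31):
  G = 42
  M = 19
  T = -31
  S = 288 − 6·42 + 5·(-31) = -119
Change in S: -119 − 26 = -145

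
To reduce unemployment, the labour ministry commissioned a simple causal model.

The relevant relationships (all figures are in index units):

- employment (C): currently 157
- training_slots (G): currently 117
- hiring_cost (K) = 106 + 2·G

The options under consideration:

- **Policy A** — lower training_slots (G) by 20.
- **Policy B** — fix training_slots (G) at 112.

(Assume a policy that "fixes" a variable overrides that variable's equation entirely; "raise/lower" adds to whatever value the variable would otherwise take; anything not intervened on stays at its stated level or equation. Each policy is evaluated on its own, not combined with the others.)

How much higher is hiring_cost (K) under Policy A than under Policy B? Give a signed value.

Policy A (G − 20):
  G = 117 − 20 = 97
  K = 106 + 2·97 = 300
Policy B (G := 112):
  G = 112
  K = 106 + 2·112 = 330
K: 300 − 330 = -30

-30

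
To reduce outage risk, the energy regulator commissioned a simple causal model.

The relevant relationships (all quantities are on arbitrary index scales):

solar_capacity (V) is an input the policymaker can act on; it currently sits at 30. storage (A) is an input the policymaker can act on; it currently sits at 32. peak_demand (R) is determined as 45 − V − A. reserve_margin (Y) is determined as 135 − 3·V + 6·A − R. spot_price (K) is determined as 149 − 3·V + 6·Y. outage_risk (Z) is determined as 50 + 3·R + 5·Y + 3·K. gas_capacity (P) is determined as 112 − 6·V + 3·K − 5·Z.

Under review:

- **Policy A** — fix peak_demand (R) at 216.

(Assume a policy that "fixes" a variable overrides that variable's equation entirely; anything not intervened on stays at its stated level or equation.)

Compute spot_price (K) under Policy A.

185

Policy A (R := 216):
  V = 30
  A = 32
  R = 216
  Y = 135 − 3·30 + 6·32 − 216 = 21
  K = 149 − 3·30 + 6·21 = 185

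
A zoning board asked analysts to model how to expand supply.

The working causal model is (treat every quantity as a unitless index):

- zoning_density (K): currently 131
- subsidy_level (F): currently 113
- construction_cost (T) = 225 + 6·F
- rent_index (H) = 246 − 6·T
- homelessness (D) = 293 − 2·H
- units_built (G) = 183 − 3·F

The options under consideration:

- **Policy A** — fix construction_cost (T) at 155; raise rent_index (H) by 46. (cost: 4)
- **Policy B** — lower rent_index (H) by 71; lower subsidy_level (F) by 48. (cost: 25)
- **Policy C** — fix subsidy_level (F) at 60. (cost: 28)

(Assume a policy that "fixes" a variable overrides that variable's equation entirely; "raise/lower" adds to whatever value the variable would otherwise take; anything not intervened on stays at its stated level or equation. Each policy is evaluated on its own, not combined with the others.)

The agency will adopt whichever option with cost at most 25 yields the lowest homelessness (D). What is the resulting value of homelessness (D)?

Policy A (T := 155, H + 46):
  F = 113
  T = 155
  H = 246 − 6·155 (+46 from intervention) = -638
  D = 293 − 2·(-638) = 1569
Policy B (H − 71, F − 48):
  F = 113 − 48 = 65
  T = 225 + 6·65 = 615
  H = 246 − 6·615 (−71 from intervention) = -3515
  D = 293 − 2·(-3515) = 7323
Comparing — Policy A: D=1569, Policy B: D=7323. Lowest is 1569 (Policy A).

1569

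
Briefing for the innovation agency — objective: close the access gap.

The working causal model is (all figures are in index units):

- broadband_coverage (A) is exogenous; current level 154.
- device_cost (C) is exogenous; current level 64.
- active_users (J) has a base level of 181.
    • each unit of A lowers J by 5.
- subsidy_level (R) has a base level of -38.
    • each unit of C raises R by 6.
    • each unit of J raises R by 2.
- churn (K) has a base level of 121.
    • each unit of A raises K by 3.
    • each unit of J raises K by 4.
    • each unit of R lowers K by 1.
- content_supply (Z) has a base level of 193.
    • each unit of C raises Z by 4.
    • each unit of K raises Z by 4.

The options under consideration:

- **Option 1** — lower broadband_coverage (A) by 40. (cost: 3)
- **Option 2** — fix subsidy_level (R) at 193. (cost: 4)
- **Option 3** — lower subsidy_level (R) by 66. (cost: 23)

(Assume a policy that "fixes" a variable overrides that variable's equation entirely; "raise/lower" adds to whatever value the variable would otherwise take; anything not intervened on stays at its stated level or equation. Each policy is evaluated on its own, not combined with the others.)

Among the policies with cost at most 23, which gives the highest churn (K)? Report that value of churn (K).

-661

Option 1 (A − 40):
  A = 154 − 40 = 114
  C = 64
  J = 181 − 5·114 = -389
  R = -38 + 6·64 + 2·(-389) = -432
  K = 121 + 3·114 + 4·(-389) − (-432) = -661
Option 2 (R := 193):
  A = 154
  C = 64
  J = 181 − 5·154 = -589
  R = 193
  K = 121 + 3·154 + 4·(-589) − 193 = -1966
Option 3 (R − 66):
  A = 154
  C = 64
  J = 181 − 5·154 = -589
  R = -38 + 6·64 + 2·(-589) (−66 from intervention) = -898
  K = 121 + 3·154 + 4·(-589) − (-898) = -875
Comparing — Option 1: K=-661, Option 2: K=-1966, Option 3: K=-875. Highest is -661 (Option 1).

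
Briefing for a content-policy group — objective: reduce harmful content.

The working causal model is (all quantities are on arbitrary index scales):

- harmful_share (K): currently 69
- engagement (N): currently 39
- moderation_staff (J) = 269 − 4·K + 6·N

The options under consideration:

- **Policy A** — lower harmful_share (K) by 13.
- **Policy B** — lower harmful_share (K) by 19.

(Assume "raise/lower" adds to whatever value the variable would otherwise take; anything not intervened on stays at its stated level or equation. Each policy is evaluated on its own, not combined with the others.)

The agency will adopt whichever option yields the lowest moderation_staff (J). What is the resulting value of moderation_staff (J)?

Policy A (K − 13):
  K = 69 − 13 = 56
  N = 39
  J = 269 − 4·56 + 6·39 = 279
Policy B (K − 19):
  K = 69 − 19 = 50
  N = 39
  J = 269 − 4·50 + 6·39 = 303
Comparing — Policy A: J=279, Policy B: J=303. Lowest is 279 (Policy A).

279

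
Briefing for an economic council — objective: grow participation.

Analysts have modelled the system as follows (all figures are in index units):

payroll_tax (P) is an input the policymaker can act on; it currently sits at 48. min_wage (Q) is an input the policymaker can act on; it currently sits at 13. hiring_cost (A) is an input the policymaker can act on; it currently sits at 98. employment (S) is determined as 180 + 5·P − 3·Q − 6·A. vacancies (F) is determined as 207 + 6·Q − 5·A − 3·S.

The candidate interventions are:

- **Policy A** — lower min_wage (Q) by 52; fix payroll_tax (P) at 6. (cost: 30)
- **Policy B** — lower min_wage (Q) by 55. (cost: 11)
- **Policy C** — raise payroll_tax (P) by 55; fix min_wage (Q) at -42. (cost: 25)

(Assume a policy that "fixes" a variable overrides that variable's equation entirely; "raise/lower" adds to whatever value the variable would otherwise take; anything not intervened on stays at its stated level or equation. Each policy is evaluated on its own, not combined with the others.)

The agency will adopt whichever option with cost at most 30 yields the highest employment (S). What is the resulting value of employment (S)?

233

Policy A (Q − 52, P := 6):
  P = 6
  Q = 13 − 52 = -39
  A = 98
  S = 180 + 5·6 − 3·(-39) − 6·98 = -261
Policy B (Q − 55):
  P = 48
  Q = 13 − 55 = -42
  A = 98
  S = 180 + 5·48 − 3·(-42) − 6·98 = -42
Policy C (P + 55, Q := -42):
  P = 48 + 55 = 103
  Q = -42
  A = 98
  S = 180 + 5·103 − 3·(-42) − 6·98 = 233
Comparing — Policy A: S=-261, Policy B: S=-42, Policy C: S=233. Highest is 233 (Policy C).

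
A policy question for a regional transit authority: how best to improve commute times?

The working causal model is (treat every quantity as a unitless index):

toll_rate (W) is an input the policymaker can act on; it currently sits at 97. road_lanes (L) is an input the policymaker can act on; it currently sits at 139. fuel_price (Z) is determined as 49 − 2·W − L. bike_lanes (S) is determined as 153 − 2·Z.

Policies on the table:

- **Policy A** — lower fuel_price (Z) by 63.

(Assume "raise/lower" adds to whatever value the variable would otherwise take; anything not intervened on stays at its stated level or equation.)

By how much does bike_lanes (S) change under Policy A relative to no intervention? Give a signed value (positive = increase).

Baseline:
  W = 97
  L = 139
  Z = 49 − 2·97 − 139 = -284
  S = 153 − 2·(-284) = 721
Policy A (Z − 63):
  W = 97
  L = 139
  Z = 49 − 2·97 − 139 (−63 from intervention) = -347
  S = 153 − 2·(-347) = 847
Change in S: 847 − 721 = 126

126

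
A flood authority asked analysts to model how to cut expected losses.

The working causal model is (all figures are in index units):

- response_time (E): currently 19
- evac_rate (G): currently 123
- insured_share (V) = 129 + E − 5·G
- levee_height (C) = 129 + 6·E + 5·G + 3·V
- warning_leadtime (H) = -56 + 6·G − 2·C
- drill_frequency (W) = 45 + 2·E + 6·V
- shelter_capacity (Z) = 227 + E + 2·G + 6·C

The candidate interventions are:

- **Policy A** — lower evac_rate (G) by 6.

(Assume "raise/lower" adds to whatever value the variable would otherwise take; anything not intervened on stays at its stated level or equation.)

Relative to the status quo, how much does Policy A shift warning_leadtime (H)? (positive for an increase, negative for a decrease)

Baseline:
  E = 19
  G = 123
  V = 129 + 19 − 5·123 = -467
  C = 129 + 6·19 + 5·123 + 3·(-467) = -543
  H = -56 + 6·123 − 2·(-543) = 1768
Policy A (G − 6):
  E = 19
  G = 123 − 6 = 117
  V = 129 + 19 − 5·117 = -437
  C = 129 + 6·19 + 5·117 + 3·(-437) = -483
  H = -56 + 6·117 − 2·(-483) = 1612
Change in H: 1612 − 1768 = -156

-156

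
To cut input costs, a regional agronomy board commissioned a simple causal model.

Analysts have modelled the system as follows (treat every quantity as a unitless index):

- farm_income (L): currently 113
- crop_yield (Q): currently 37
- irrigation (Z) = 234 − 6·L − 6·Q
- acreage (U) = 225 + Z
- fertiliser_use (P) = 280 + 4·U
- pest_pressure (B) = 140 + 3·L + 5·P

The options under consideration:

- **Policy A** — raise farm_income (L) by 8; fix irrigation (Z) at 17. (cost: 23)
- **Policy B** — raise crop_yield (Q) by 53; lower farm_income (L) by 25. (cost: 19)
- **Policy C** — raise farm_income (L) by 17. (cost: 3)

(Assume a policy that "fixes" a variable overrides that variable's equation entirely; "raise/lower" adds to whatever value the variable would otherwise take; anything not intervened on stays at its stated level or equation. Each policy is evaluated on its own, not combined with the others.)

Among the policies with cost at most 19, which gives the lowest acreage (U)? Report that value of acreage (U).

-609

Policy B (Q + 53, L − 25):
  L = 113 − 25 = 88
  Q = 37 + 53 = 90
  Z = 234 − 6·88 − 6·90 = -834
  U = 225 + (-834) = -609
Policy C (L + 17):
  L = 113 + 17 = 130
  Q = 37
  Z = 234 − 6·130 − 6·37 = -768
  U = 225 + (-768) = -543
Comparing — Policy B: U=-609, Policy C: U=-543. Lowest is -609 (Policy B).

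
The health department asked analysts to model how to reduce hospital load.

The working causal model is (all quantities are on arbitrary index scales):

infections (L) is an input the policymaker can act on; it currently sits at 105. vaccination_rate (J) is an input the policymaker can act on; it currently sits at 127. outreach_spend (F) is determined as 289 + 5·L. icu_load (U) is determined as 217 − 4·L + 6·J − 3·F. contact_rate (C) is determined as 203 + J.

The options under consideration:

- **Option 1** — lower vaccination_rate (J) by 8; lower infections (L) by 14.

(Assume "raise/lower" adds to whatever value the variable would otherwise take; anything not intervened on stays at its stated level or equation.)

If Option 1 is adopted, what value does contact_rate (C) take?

Option 1 (J − 8, L − 14):
  J = 127 − 8 = 119
  C = 203 + 119 = 322

322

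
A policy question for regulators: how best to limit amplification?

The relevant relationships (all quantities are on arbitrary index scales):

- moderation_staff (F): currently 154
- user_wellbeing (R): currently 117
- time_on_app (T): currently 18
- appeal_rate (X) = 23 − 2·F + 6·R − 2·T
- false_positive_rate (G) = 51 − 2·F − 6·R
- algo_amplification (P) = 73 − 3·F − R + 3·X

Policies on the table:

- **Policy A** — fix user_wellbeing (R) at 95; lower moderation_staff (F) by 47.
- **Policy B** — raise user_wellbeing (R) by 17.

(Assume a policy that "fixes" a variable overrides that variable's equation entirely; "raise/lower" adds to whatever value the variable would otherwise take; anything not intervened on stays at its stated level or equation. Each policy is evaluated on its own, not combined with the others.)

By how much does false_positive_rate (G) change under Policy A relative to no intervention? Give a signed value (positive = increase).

Baseline:
  F = 154
  R = 117
  G = 51 − 2·154 − 6·117 = -959
Policy A (R := 95, F − 47):
  F = 154 − 47 = 107
  R = 95
  G = 51 − 2·107 − 6·95 = -733
Change in G: -733 − (-959) = 226

226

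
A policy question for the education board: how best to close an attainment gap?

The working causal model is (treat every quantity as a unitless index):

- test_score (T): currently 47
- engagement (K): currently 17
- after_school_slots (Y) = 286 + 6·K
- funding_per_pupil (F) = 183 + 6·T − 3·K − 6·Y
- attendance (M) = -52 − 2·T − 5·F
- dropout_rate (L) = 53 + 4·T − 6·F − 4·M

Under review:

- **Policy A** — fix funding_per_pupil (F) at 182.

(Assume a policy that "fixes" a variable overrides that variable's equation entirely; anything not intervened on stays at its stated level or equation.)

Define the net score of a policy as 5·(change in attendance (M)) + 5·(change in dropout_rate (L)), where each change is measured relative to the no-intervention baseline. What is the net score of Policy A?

94320

Baseline:
  T = 47
  K = 17
  Y = 286 + 6·17 = 388
  F = 183 + 6·47 − 3·17 − 6·388 = -1914
  M = -52 − 2·47 − 5·(-1914) = 9424
  L = 53 + 4·47 − 6·(-1914) − 4·9424 = -25971
Policy A (F := 182):
  T = 47
  K = 17
  Y = 286 + 6·17 = 388
  F = 182
  M = -52 − 2·47 − 5·182 = -1056
  L = 53 + 4·47 − 6·182 − 4·(-1056) = 3373
ΔM = -1056 − 9424 = -10480; ΔL = 3373 − (-25971) = 29344
Score = 5·(-10480) + 5·29344 = 94320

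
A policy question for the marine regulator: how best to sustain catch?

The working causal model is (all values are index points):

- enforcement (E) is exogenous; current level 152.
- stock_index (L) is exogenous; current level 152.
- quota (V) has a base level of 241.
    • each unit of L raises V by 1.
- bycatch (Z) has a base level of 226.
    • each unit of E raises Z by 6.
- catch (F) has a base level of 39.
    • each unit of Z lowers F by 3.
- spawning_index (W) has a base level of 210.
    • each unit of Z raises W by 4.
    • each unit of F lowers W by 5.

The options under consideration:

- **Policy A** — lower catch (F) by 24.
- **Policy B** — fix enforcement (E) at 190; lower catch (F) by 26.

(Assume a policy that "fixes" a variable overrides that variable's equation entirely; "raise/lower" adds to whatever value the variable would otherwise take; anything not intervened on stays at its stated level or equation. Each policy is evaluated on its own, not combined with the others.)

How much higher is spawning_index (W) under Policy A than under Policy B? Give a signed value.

-4342

Policy A (F − 24):
  E = 152
  Z = 226 + 6·152 = 1138
  F = 39 − 3·1138 (−24 from intervention) = -3399
  W = 210 + 4·1138 − 5·(-3399) = 21757
Policy B (E := 190, F − 26):
  E = 190
  Z = 226 + 6·190 = 1366
  F = 39 − 3·1366 (−26 from intervention) = -4085
  W = 210 + 4·1366 − 5·(-4085) = 26099
W: 21757 − 26099 = -4342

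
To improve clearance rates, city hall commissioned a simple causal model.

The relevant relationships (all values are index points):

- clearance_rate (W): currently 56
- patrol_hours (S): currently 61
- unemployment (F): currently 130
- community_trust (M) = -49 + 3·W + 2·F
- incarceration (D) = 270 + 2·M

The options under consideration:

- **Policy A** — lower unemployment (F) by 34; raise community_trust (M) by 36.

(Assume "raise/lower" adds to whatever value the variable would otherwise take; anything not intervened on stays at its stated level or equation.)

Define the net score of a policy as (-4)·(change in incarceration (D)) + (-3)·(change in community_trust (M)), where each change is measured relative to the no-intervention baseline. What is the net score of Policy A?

352

Baseline:
  W = 56
  F = 130
  M = -49 + 3·56 + 2·130 = 379
  D = 270 + 2·379 = 1028
Policy A (F − 34, M + 36):
  W = 56
  F = 130 − 34 = 96
  M = -49 + 3·56 + 2·96 (+36 from intervention) = 347
  D = 270 + 2·347 = 964
ΔD = 964 − 1028 = -64; ΔM = 347 − 379 = -32
Score = (-4)·(-64) + (-3)·(-32) = 352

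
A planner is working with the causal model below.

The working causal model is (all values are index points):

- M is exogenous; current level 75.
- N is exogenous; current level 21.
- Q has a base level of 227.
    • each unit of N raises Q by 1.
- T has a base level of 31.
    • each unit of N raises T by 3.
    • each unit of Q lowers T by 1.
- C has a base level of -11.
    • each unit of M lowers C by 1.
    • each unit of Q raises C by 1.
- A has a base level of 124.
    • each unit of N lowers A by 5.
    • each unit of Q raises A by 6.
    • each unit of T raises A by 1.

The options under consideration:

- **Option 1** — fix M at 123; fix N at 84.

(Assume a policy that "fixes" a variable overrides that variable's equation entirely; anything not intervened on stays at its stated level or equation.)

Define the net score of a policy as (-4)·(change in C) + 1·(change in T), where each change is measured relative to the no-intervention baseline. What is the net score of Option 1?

66

Baseline:
  M = 75
  N = 21
  Q = 227 + 21 = 248
  T = 31 + 3·21 − 248 = -154
  C = -11 − 75 + 248 = 162
Option 1 (M := 123, N := 84):
  M = 123
  N = 84
  Q = 227 + 84 = 311
  T = 31 + 3·84 − 311 = -28
  C = -11 − 123 + 311 = 177
ΔC = 177 − 162 = 15; ΔT = -28 − (-154) = 126
Score = (-4)·15 + 1·126 = 66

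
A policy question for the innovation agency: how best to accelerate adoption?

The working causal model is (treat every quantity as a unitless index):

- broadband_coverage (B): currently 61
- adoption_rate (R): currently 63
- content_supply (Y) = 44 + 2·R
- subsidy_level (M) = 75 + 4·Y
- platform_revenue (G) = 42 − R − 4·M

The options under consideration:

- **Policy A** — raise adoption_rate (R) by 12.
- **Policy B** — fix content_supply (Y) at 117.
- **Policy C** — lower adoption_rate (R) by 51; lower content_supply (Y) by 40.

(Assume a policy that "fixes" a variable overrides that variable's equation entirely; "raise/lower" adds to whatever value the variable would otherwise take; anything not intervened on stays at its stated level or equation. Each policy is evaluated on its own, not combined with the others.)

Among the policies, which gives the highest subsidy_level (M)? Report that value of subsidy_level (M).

Policy A (R + 12):
  R = 63 + 12 = 75
  Y = 44 + 2·75 = 194
  M = 75 + 4·194 = 851
Policy B (Y := 117):
  R = 63
  Y = 117
  M = 75 + 4·117 = 543
Policy C (R − 51, Y − 40):
  R = 63 − 51 = 12
  Y = 44 + 2·12 (−40 from intervention) = 28
  M = 75 + 4·28 = 187
Comparing — Policy A: M=851, Policy B: M=543, Policy C: M=187. Highest is 851 (Policy A).

851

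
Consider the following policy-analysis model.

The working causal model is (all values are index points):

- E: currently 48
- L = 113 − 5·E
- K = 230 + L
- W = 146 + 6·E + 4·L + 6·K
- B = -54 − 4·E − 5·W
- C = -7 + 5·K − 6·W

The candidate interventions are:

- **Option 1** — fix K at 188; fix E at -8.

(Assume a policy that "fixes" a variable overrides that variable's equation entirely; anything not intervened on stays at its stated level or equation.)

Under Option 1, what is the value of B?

Option 1 (K := 188, E := -8):
  E = -8
  L = 113 − 5·(-8) = 153
  K = 188
  W = 146 + 6·(-8) + 4·153 + 6·188 = 1838
  B = -54 − 4·(-8) − 5·1838 = -9212

-9212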